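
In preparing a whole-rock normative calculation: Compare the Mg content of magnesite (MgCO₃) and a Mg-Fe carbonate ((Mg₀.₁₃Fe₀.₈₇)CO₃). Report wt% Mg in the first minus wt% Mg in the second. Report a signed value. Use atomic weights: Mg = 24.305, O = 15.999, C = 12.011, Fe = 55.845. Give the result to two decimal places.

M(MgCO₃) = 84.313 g/mol, so wt% Mg = 24.305/84.313 × 100 = 28.83%.
M((Mg₀.₁₃Fe₀.₈₇)CO₃) = 111.753 g/mol, so wt% Mg = 3.160/111.753 × 100 = 2.83%.
28.83 − 2.83 = 26.00 pp.

26.00 percentage points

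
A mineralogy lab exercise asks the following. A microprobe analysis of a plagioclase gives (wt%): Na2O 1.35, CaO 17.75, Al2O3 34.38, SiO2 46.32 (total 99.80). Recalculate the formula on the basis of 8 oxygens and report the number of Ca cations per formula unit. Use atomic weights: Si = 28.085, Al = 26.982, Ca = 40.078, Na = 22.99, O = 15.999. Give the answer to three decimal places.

0.876 Ca apfu

1.35 wt% Na2O ÷ 61.979 g/mol = 0.02178 mol, giving 0.04356 Na and 0.02178 O.
17.75 wt% CaO ÷ 56.077 g/mol = 0.31653 mol, giving 0.31653 Ca and 0.31653 O.
34.38 wt% Al2O3 ÷ 101.961 g/mol = 0.33719 mol, giving 0.67438 Al and 1.01157 O.
46.32 wt% SiO2 ÷ 60.083 g/mol = 0.77093 mol, giving 0.77093 Si and 1.54186 O.
Oxygen sums to 2.89174; scaling by 8/2.89174 = 2.76650 puts the formula on 8 O.
Ca: 0.31653 × 2.76650 = 0.876 atoms per formula unit.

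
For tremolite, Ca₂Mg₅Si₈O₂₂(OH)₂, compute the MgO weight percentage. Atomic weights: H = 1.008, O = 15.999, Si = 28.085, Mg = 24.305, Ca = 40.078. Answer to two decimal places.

M(Ca₂Mg₅Si₈O₂₂(OH)₂) = 812.353 g/mol; M(MgO) = 40.304 g/mol.
Moles MgO per formula unit = 5 Mg ÷ 1 = 5.0000.
MgO fraction = (5.0000 × 40.304) / 812.353 = 201.520/812.353 = 0.2481.

24.81 wt%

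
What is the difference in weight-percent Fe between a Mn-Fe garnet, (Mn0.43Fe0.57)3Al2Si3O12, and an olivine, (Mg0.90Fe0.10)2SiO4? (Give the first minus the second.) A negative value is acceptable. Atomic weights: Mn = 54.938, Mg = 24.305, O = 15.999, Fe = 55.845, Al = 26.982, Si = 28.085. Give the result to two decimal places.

First mineral: 95.495 g Fe in 496.572 g formula = 19.23 wt% Fe.
Second mineral: 11.169 g Fe in 146.999 g formula = 7.60 wt% Fe.
19.23% − 7.60% gives a difference of 11.63 percentage points.

11.63 percentage points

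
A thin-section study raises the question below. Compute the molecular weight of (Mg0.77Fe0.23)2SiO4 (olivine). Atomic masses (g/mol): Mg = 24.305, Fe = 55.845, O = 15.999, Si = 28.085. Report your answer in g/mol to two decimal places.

155.20 g/mol

The formula mass is the sum 1.54*24.305 + 0.46*55.845 + 1*28.085 + 4*15.999.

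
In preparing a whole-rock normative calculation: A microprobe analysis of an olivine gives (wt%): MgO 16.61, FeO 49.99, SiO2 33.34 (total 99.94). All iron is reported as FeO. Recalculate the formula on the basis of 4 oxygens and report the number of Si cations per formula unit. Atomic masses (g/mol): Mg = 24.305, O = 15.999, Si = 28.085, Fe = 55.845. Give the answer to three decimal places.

MgO (M=40.304): mol = 0.41212; Mg = 0.41212, O = 0.41212.
FeO (M=71.844): mol = 0.69581; Fe = 0.69581, O = 0.69581.
SiO2 (M=60.083): mol = 0.55490; Si = 0.55490, O = 1.10980.
ΣO = 2.21773; factor = 4/ΣO = 1.80365.
Si apfu = 0.55490 × 1.80365 = 1.001.

1.001 Si apfu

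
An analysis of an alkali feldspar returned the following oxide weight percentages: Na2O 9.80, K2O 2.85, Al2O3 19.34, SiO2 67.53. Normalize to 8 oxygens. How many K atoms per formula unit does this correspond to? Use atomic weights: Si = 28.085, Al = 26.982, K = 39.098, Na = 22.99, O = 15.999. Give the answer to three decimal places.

0.161 K apfu

Na2O (M=61.979): mol = 0.15812; Na = 0.31624, O = 0.15812.
K2O (M=94.195): mol = 0.03026; K = 0.06052, O = 0.03026.
Al2O3 (M=101.961): mol = 0.18968; Al = 0.37936, O = 0.56904.
SiO2 (M=60.083): mol = 1.12395; Si = 1.12395, O = 2.24790.
ΣO = 3.00532; factor = 8/ΣO = 2.66195.
K apfu = 0.06052 × 2.66195 = 0.161.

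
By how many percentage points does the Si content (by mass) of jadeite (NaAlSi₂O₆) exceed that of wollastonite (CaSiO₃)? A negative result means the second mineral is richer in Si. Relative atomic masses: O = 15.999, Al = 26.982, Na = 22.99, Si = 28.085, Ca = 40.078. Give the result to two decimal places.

3.61 percentage points

Si in NaAlSi₂O₆: molar mass 202.136 g/mol; 2×28.085 = 56.170 g → 27.79 wt%.
Si in CaSiO₃: molar mass 116.160 g/mol; 1×28.085 = 28.085 g → 24.18 wt%.
Difference = 27.79 − 24.18 = 3.61 percentage points.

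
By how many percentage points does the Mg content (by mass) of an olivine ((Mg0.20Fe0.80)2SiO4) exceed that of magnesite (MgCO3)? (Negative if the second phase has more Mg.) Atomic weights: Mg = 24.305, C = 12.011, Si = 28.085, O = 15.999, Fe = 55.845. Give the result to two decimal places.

-23.74 percentage points

M((Mg0.20Fe0.80)2SiO4) = 191.155 g/mol, so wt% Mg = 9.722/191.155 × 100 = 5.09%.
M(MgCO3) = 84.313 g/mol, so wt% Mg = 24.305/84.313 × 100 = 28.83%.
5.09 − 28.83 = -23.74 pp.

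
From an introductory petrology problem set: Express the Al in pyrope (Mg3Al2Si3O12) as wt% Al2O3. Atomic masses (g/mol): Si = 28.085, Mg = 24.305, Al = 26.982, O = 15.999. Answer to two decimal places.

Formula mass = 403.122 g/mol.
2 Al → 1.0000 mol Al2O3 per formula unit; M(Al2O3) = 101.961, so Al2O3 mass = 101.961 g.
101.961/403.122 × 100 = 25.29 wt%.

25.29 wt%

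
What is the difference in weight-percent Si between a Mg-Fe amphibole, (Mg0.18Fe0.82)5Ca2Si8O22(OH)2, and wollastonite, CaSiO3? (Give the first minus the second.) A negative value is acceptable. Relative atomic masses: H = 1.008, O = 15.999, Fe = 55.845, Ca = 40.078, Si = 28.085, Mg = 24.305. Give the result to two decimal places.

-0.32 percentage points

M((Mg0.18Fe0.82)5Ca2Si8O22(OH)2) = 941.667 g/mol, so wt% Si = 224.680/941.667 × 100 = 23.86%.
M(CaSiO3) = 116.160 g/mol, so wt% Si = 28.085/116.160 × 100 = 24.18%.
23.86 − 24.18 = -0.32 pp.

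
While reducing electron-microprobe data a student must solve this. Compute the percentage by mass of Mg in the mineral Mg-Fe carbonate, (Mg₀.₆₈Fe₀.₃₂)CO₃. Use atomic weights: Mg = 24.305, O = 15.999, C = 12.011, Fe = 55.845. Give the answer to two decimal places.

17.51 weight percent

Molar mass of (Mg₀.₆₈Fe₀.₃₂)CO₃: 0.68×24.305 + 0.32×55.845 + 1×12.011 + 3×15.999 = 94.406 g/mol.
Mass of Mg per formula unit: 0.68 × 24.305 = 16.527 g.
Weight fraction Mg = 16.527 / 94.406 = 0.1751.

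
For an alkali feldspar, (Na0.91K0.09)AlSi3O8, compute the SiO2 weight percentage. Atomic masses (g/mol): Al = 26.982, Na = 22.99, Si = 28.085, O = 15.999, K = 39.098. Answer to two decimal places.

M((Na0.91K0.09)AlSi3O8) = 263.669 g/mol; M(SiO2) = 60.083 g/mol.
Moles SiO2 per formula unit = 3 Si ÷ 1 = 3.0000.
SiO2 fraction = (3.0000 × 60.083) / 263.669 = 180.249/263.669 = 0.6836.

68.36 wt%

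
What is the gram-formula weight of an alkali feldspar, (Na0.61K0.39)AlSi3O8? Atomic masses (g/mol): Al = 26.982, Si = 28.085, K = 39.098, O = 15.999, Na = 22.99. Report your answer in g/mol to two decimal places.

268.50 g/mol

M = 0.61×22.99 + 0.39×39.098 + 1×26.982 + 3×28.085 + 8×15.999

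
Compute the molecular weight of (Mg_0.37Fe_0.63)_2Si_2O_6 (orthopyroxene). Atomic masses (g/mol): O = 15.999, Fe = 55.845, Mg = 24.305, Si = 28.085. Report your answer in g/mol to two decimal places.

The formula mass is the sum 0.74(24.305) + 1.26(55.845) + 2(28.085) + 6(15.999).

240.51 g/mol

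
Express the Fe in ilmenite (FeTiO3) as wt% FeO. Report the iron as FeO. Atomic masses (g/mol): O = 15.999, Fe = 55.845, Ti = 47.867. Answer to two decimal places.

M(FeTiO3) = 151.709 g/mol; M(FeO) = 71.844 g/mol.
Moles FeO per formula unit = 1 Fe ÷ 1 = 1.0000.
FeO fraction = (1.0000 × 71.844) / 151.709 = 71.844/151.709 = 0.4736.

47.36 wt%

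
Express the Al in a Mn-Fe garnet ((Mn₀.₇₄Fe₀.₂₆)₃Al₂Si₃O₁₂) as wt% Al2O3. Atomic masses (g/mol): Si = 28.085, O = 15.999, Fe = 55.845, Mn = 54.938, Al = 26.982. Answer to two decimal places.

Molar mass of (Mn₀.₇₄Fe₀.₂₆)₃Al₂Si₃O₁₂ = 2.22*54.938 + 0.78*55.845 + 2*26.982 + 3*28.085 + 12*15.999 = 495.728 g/mol.
Each formula unit contains 2 Al, equivalent to 2/2 = 1.0000 mol Al2O3.
M(Al2O3) = 2×26.982 + 3×15.999 = 101.961 g/mol.
Mass of Al2O3 per formula unit = 1.0000 × 101.961 = 101.961 g.
Al2O3 wt% = 101.961 / 495.728 × 100 = 20.57%.

20.57 wt%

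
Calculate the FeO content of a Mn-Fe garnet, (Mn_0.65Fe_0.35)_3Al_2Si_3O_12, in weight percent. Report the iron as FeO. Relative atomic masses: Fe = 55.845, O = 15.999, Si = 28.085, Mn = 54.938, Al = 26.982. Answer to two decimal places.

Molar mass of (Mn_0.65Fe_0.35)_3Al_2Si_3O_12 = 1.95·54.938 + 1.05·55.845 + 2·26.982 + 3·28.085 + 12·15.999 = 495.973 g/mol.
Each formula unit contains 1.05 Fe, equivalent to 1.05/1 = 1.0500 mol FeO.
M(FeO) = 1×55.845 + 1×15.999 = 71.844 g/mol.
Mass of FeO per formula unit = 1.0500 × 71.844 = 75.436 g.
FeO wt% = 75.436 / 495.973 × 100 = 15.21%.

15.21 wt%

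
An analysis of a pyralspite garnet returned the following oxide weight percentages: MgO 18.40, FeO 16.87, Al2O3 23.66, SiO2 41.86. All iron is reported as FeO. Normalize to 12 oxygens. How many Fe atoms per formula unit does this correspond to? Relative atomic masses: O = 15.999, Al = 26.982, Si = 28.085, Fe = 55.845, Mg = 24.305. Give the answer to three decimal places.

MgO (M=40.304): mol = 0.45653; Mg = 0.45653, O = 0.45653.
FeO (M=71.844): mol = 0.23481; Fe = 0.23481, O = 0.23481.
Al2O3 (M=101.961): mol = 0.23205; Al = 0.46410, O = 0.69615.
SiO2 (M=60.083): mol = 0.69670; Si = 0.69670, O = 1.39340.
ΣO = 2.78089; factor = 12/ΣO = 4.31517.
Fe apfu = 0.23481 × 4.31517 = 1.013.

1.013 Fe apfu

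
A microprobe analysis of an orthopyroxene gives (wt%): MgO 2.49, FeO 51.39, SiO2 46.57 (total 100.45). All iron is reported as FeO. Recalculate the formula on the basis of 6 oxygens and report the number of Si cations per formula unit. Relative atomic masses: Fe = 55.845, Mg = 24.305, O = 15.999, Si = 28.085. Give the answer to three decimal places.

MgO: 2.49/40.304 = 0.06178 mol → 0.06178 mol Mg, 0.06178 mol O.
FeO: 51.39/71.844 = 0.71530 mol → 0.71530 mol Fe, 0.71530 mol O.
SiO2: 46.57/60.083 = 0.77509 mol → 0.77509 mol Si, 1.55018 mol O.
Total oxygen = 2.32726 mol. Normalization factor = 6/2.32726 = 2.57814.
Si per 6 O = 0.77509 × 2.57814 = 1.998.

1.998 Si apfu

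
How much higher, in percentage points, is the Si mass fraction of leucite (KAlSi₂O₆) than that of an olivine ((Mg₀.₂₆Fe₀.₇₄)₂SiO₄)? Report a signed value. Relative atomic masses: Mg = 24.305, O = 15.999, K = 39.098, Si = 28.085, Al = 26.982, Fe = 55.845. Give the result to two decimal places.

M(KAlSi₂O₆) = 218.244 g/mol, so wt% Si = 56.170/218.244 × 100 = 25.74%.
M((Mg₀.₂₆Fe₀.₇₄)₂SiO₄) = 187.370 g/mol, so wt% Si = 28.085/187.370 × 100 = 14.99%.
25.74 − 14.99 = 10.75 pp.

10.75 percentage points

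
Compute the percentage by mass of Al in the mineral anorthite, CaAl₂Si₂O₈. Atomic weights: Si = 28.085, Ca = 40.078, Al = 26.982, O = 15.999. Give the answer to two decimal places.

19.40 weight percent

Formula mass = 1*40.078 + 2*26.982 + 2*28.085 + 8*15.999 = 278.204 g/mol, of which 53.964 g is Al.
So Al makes up 53.964/278.204 = 0.1940 of the mass, i.e. 19.40%.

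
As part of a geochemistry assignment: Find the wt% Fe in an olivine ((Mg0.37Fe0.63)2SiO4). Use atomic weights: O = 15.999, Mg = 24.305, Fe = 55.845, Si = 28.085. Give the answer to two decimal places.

39.00 weight percent

Formula mass = 0.74*24.305 + 1.26*55.845 + 1*28.085 + 4*15.999 = 180.431 g/mol, of which 70.365 g is Fe.
So Fe makes up 70.365/180.431 = 0.3900 of the mass, i.e. 39.00%.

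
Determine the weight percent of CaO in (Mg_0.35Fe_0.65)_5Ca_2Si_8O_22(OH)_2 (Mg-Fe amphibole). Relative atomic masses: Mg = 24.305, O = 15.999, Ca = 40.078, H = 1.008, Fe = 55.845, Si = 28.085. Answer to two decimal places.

12.26 wt%

M((Mg_0.35Fe_0.65)_5Ca_2Si_8O_22(OH)_2) = 914.858 g/mol; M(CaO) = 56.077 g/mol.
Moles CaO per formula unit = 2 Ca ÷ 1 = 2.0000.
CaO fraction = (2.0000 × 56.077) / 914.858 = 112.154/914.858 = 0.1226.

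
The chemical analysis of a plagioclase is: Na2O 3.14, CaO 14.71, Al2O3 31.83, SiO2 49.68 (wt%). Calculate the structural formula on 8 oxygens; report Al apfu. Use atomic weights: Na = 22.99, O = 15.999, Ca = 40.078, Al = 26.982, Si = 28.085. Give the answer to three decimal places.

3.14 wt% Na2O ÷ 61.979 g/mol = 0.05066 mol, giving 0.10132 Na and 0.05066 O.
14.71 wt% CaO ÷ 56.077 g/mol = 0.26232 mol, giving 0.26232 Ca and 0.26232 O.
31.83 wt% Al2O3 ÷ 101.961 g/mol = 0.31218 mol, giving 0.62436 Al and 0.93654 O.
49.68 wt% SiO2 ÷ 60.083 g/mol = 0.82686 mol, giving 0.82686 Si and 1.65372 O.
Oxygen sums to 2.90324; scaling by 8/2.90324 = 2.75554 puts the formula on 8 O.
Al: 0.62436 × 2.75554 = 1.720 atoms per formula unit.

1.720 Al apfu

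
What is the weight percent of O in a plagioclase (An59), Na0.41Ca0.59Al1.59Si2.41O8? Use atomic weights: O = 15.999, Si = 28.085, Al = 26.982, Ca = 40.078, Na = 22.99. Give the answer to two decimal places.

47.12 wt%

M(Na0.41Ca0.59Al1.59Si2.41O8) = 271.650 g/mol.
O contributes 8 × 15.999 = 127.992 g per mole.
127.992/271.650 = 0.4712 → 47.12%.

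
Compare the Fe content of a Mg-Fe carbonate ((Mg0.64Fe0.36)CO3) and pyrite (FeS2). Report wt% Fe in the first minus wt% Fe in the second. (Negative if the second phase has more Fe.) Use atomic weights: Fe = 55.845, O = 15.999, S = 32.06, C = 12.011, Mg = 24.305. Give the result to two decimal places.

-25.54 percentage points

M((Mg0.64Fe0.36)CO3) = 95.667 g/mol, so wt% Fe = 20.104/95.667 × 100 = 21.01%.
M(FeS2) = 119.965 g/mol, so wt% Fe = 55.845/119.965 × 100 = 46.55%.
21.01 − 46.55 = -25.54 pp.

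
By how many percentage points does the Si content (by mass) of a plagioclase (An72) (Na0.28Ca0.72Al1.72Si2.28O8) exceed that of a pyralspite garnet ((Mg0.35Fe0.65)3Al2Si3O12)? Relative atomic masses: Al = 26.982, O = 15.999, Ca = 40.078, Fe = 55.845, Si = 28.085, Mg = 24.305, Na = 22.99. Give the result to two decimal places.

Si in Na0.28Ca0.72Al1.72Si2.28O8: molar mass 273.728 g/mol; 2.28×28.085 = 64.034 g → 23.39 wt%.
Si in (Mg0.35Fe0.65)3Al2Si3O12: molar mass 464.625 g/mol; 3×28.085 = 84.255 g → 18.13 wt%.
Difference = 23.39 − 18.13 = 5.26 percentage points.

5.26 percentage points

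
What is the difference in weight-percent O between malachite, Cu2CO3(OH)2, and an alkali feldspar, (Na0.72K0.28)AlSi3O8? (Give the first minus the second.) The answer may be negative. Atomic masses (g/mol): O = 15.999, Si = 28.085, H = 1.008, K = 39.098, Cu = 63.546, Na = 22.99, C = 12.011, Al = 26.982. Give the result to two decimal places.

M(Cu2CO3(OH)2) = 221.114 g/mol, so wt% O = 79.995/221.114 × 100 = 36.18%.
M((Na0.72K0.28)AlSi3O8) = 266.729 g/mol, so wt% O = 127.992/266.729 × 100 = 47.99%.
36.18 − 47.99 = -11.81 pp.

-11.81 percentage points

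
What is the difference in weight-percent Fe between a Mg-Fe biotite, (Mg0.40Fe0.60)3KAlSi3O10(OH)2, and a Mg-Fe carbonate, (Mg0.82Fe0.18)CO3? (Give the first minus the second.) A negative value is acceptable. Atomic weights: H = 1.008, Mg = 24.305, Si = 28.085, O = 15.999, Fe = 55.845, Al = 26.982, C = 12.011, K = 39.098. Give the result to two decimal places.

10.04 percentage points

Fe in (Mg0.40Fe0.60)3KAlSi3O10(OH)2: molar mass 474.026 g/mol; 1.80×55.845 = 100.521 g → 21.21 wt%.
Fe in (Mg0.82Fe0.18)CO3: molar mass 89.990 g/mol; 0.18×55.845 = 10.052 g → 11.17 wt%.
Difference = 21.21 − 11.17 = 10.04 percentage points.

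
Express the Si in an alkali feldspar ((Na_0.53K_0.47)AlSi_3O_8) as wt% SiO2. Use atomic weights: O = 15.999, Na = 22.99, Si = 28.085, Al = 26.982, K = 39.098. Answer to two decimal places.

66.81 wt%

M((Na_0.53K_0.47)AlSi_3O_8) = 269.790 g/mol; M(SiO2) = 60.083 g/mol.
Moles SiO2 per formula unit = 3 Si ÷ 1 = 3.0000.
SiO2 fraction = (3.0000 × 60.083) / 269.790 = 180.249/269.790 = 0.6681.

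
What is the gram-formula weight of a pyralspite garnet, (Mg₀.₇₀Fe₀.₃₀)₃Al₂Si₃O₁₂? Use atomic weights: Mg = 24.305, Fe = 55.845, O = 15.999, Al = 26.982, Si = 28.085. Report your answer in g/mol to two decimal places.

M = 2.10(24.305) + 0.90(55.845) + 2(26.982) + 3(28.085) + 12(15.999)

431.51 g/mol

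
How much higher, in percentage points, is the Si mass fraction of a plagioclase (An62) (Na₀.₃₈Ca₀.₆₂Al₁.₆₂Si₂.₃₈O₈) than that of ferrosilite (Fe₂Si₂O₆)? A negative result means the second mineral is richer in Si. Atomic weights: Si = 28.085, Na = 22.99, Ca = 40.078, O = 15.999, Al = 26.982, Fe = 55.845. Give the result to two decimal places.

First mineral: 66.842 g Si in 272.130 g formula = 24.56 wt% Si.
Second mineral: 56.170 g Si in 263.854 g formula = 21.29 wt% Si.
24.56% − 21.29% gives a difference of 3.27 percentage points.

3.27 percentage points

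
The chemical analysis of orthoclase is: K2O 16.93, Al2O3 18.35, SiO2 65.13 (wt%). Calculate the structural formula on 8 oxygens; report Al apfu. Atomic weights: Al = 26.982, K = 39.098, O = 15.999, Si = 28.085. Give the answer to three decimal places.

K2O: 16.93/94.195 = 0.17973 mol → 0.35946 mol K, 0.17973 mol O.
Al2O3: 18.35/101.961 = 0.17997 mol → 0.35994 mol Al, 0.53991 mol O.
SiO2: 65.13/60.083 = 1.08400 mol → 1.08400 mol Si, 2.16800 mol O.
Total oxygen = 2.88764 mol. Normalization factor = 8/2.88764 = 2.77043.
Al per 8 O = 0.35994 × 2.77043 = 0.997.

0.997 Al apfu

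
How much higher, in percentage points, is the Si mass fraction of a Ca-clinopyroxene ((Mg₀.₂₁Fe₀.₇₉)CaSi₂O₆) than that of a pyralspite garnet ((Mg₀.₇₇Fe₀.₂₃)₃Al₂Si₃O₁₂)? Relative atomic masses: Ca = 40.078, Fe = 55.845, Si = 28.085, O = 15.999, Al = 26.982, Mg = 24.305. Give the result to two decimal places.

M((Mg₀.₂₁Fe₀.₇₉)CaSi₂O₆) = 241.464 g/mol, so wt% Si = 56.170/241.464 × 100 = 23.26%.
M((Mg₀.₇₇Fe₀.₂₃)₃Al₂Si₃O₁₂) = 424.885 g/mol, so wt% Si = 84.255/424.885 × 100 = 19.83%.
23.26 − 19.83 = 3.43 pp.

3.43 percentage points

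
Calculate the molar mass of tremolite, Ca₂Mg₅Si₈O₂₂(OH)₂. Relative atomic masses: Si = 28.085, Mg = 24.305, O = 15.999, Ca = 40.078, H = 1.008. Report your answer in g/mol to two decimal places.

812.35 g/mol

The formula mass is the sum 2·40.078 + 5·24.305 + 8·28.085 + 24·15.999 + 2·1.008.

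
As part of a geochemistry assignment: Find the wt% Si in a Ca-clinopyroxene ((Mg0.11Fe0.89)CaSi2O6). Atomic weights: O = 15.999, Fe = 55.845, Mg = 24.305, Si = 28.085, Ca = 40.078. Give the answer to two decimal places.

Formula mass = 0.11×24.305 + 0.89×55.845 + 1×40.078 + 2×28.085 + 6×15.999 = 244.618 g/mol, of which 56.170 g is Si.
So Si makes up 56.170/244.618 = 0.2296 of the mass, i.e. 22.96%.

22.96 weight percent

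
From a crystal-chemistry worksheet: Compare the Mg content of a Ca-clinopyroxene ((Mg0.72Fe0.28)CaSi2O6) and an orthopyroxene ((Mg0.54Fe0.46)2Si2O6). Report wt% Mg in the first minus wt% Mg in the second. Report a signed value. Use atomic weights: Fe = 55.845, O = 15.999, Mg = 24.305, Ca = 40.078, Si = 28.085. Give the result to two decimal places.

M((Mg0.72Fe0.28)CaSi2O6) = 225.378 g/mol, so wt% Mg = 17.500/225.378 × 100 = 7.76%.
M((Mg0.54Fe0.46)2Si2O6) = 229.791 g/mol, so wt% Mg = 26.249/229.791 × 100 = 11.42%.
7.76 − 11.42 = -3.66 pp.

-3.66 percentage points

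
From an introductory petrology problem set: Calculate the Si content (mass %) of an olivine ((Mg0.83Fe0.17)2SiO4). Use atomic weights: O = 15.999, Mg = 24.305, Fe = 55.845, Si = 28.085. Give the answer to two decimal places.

Molar mass of (Mg0.83Fe0.17)2SiO4: 1.66*24.305 + 0.34*55.845 + 1*28.085 + 4*15.999 = 151.415 g/mol.
Mass of Si per formula unit: 1 × 28.085 = 28.085 g.
Weight fraction Si = 28.085 / 151.415 = 0.1855.

18.55 mass %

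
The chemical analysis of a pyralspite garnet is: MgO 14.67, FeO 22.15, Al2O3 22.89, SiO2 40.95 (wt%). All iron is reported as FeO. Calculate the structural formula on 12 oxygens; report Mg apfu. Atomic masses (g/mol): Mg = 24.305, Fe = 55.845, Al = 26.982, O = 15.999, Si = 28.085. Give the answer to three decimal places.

MgO (M=40.304): mol = 0.36398; Mg = 0.36398, O = 0.36398.
FeO (M=71.844): mol = 0.30831; Fe = 0.30831, O = 0.30831.
Al2O3 (M=101.961): mol = 0.22450; Al = 0.44900, O = 0.67350.
SiO2 (M=60.083): mol = 0.68156; Si = 0.68156, O = 1.36312.
ΣO = 2.70891; factor = 12/ΣO = 4.42983.
Mg apfu = 0.36398 × 4.42983 = 1.612.

1.612 Mg apfu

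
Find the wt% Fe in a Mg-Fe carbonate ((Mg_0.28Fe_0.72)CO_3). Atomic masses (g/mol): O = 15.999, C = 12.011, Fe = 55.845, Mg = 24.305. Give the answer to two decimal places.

M((Mg_0.28Fe_0.72)CO_3) = 107.022 g/mol.
Fe contributes 0.72 × 55.845 = 40.208 g per mole.
40.208/107.022 = 0.3757 → 37.57%.

37.57 weight percent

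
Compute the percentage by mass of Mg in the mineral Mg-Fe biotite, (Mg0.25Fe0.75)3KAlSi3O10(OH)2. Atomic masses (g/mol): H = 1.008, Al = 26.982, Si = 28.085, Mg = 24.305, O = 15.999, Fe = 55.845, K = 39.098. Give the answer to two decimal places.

Formula mass = 0.75*24.305 + 2.25*55.845 + 1*39.098 + 1*26.982 + 3*28.085 + 12*15.999 + 2*1.008 = 488.219 g/mol, of which 18.229 g is Mg.
So Mg makes up 18.229/488.219 = 0.0373 of the mass, i.e. 3.73%.

3.73 mass %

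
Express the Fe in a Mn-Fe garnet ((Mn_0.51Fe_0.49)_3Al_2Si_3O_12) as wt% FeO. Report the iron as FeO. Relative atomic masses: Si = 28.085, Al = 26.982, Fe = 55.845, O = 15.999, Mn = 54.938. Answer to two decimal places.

21.28 wt%

Molar mass of (Mn_0.51Fe_0.49)_3Al_2Si_3O_12 = 1.53*54.938 + 1.47*55.845 + 2*26.982 + 3*28.085 + 12*15.999 = 496.354 g/mol.
Each formula unit contains 1.47 Fe, equivalent to 1.47/1 = 1.4700 mol FeO.
M(FeO) = 1×55.845 + 1×15.999 = 71.844 g/mol.
Mass of FeO per formula unit = 1.4700 × 71.844 = 105.611 g.
FeO wt% = 105.611 / 496.354 × 100 = 21.28%.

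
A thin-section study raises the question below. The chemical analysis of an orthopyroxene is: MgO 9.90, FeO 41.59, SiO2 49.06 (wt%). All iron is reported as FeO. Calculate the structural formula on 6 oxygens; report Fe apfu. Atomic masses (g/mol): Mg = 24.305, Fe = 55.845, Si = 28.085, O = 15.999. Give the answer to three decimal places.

9.90 wt% MgO ÷ 40.304 g/mol = 0.24563 mol, giving 0.24563 Mg and 0.24563 O.
41.59 wt% FeO ÷ 71.844 g/mol = 0.57889 mol, giving 0.57889 Fe and 0.57889 O.
49.06 wt% SiO2 ÷ 60.083 g/mol = 0.81654 mol, giving 0.81654 Si and 1.63308 O.
Oxygen sums to 2.45760; scaling by 6/2.45760 = 2.44141 puts the formula on 6 O.
Fe: 0.57889 × 2.44141 = 1.413 atoms per formula unit.

1.413 Fe apfu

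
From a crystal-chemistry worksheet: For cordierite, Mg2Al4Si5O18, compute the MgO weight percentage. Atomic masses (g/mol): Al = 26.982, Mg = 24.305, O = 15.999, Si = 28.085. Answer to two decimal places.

13.78 wt%

Formula mass = 584.945 g/mol.
2 Mg → 2.0000 mol MgO per formula unit; M(MgO) = 40.304, so MgO mass = 80.608 g.
80.608/584.945 × 100 = 13.78 wt%.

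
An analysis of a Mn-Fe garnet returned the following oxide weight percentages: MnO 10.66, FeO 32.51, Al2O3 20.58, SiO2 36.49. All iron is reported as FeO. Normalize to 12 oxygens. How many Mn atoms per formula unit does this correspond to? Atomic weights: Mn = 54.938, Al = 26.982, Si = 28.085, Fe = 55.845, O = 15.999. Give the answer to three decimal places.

0.744 Mn apfu

MnO: 10.66/70.937 = 0.15027 mol → 0.15027 mol Mn, 0.15027 mol O.
FeO: 32.51/71.844 = 0.45251 mol → 0.45251 mol Fe, 0.45251 mol O.
Al2O3: 20.58/101.961 = 0.20184 mol → 0.40368 mol Al, 0.60552 mol O.
SiO2: 36.49/60.083 = 0.60733 mol → 0.60733 mol Si, 1.21466 mol O.
Total oxygen = 2.42296 mol. Normalization factor = 12/2.42296 = 4.95262.
Mn per 12 O = 0.15027 × 4.95262 = 0.744.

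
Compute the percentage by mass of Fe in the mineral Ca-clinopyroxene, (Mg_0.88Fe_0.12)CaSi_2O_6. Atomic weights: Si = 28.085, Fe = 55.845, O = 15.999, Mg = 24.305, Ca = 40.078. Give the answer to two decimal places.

3.04 wt%

Molar mass of (Mg_0.88Fe_0.12)CaSi_2O_6: 0.88*24.305 + 0.12*55.845 + 1*40.078 + 2*28.085 + 6*15.999 = 220.332 g/mol.
Mass of Fe per formula unit: 0.12 × 55.845 = 6.701 g.
Weight fraction Fe = 6.701 / 220.332 = 0.0304.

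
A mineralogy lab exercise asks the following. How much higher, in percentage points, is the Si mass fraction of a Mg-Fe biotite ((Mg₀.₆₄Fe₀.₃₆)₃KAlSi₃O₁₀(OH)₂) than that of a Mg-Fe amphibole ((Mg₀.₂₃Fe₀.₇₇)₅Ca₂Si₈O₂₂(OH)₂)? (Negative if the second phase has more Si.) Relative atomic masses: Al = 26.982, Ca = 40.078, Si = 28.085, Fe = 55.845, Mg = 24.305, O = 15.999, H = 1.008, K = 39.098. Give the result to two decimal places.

-5.39 percentage points

First mineral: 84.255 g Si in 451.317 g formula = 18.67 wt% Si.
Second mineral: 224.680 g Si in 933.782 g formula = 24.06 wt% Si.
18.67% − 24.06% gives a difference of -5.39 percentage points.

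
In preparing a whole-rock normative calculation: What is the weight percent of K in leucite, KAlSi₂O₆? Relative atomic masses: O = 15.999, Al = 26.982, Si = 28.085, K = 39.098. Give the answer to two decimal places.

17.91 weight percent

Formula mass = 1·39.098 + 1·26.982 + 2·28.085 + 6·15.999 = 218.244 g/mol, of which 39.098 g is K.
So K makes up 39.098/218.244 = 0.1791 of the mass, i.e. 17.91%.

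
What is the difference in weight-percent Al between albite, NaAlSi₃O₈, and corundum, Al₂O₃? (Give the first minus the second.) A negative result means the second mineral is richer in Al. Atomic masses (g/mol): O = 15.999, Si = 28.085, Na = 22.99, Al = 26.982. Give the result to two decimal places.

M(NaAlSi₃O₈) = 262.219 g/mol, so wt% Al = 26.982/262.219 × 100 = 10.29%.
M(Al₂O₃) = 101.961 g/mol, so wt% Al = 53.964/101.961 × 100 = 52.93%.
10.29 − 52.93 = -42.64 pp.

-42.64 percentage points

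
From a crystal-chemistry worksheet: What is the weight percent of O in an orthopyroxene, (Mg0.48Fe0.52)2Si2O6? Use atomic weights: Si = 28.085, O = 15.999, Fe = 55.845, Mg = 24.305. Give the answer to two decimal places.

M((Mg0.48Fe0.52)2Si2O6) = 233.576 g/mol.
O contributes 6 × 15.999 = 95.994 g per mole.
95.994/233.576 = 0.4110 → 41.10%.

41.10 wt%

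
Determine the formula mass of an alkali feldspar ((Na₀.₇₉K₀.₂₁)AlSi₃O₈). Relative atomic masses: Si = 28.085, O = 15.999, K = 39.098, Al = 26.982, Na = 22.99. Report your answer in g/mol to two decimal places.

Na: 0.79 × 22.99 = 18.1621
K: 0.21 × 39.098 = 8.2106
Al: 1 × 26.982 = 26.9820
Si: 3 × 28.085 = 84.2550
O: 8 × 15.999 = 127.9920
Summing the contributions gives the formula mass.

265.60 g/mol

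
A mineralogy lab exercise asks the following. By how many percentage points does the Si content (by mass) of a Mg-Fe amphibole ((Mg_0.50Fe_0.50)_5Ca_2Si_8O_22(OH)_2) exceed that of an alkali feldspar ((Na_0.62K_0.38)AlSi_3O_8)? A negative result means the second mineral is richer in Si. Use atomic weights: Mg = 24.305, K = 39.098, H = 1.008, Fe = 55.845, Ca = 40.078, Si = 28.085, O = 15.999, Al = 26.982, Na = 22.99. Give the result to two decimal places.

-6.19 percentage points

First mineral: 224.680 g Si in 891.203 g formula = 25.21 wt% Si.
Second mineral: 84.255 g Si in 268.340 g formula = 31.40 wt% Si.
25.21% − 31.40% gives a difference of -6.19 percentage points.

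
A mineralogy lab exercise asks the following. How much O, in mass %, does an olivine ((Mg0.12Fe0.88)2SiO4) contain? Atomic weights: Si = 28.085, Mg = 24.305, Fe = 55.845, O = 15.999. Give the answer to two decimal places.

32.62 mass %

M((Mg0.12Fe0.88)2SiO4) = 196.201 g/mol.
O contributes 4 × 15.999 = 63.996 g per mole.
63.996/196.201 = 0.3262 → 32.62%.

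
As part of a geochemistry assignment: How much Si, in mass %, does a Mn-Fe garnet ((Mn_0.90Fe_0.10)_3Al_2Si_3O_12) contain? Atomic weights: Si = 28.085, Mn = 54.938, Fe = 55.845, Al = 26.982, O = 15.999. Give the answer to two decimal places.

Molar mass of (Mn_0.90Fe_0.10)_3Al_2Si_3O_12: 2.70·54.938 + 0.30·55.845 + 2·26.982 + 3·28.085 + 12·15.999 = 495.293 g/mol.
Mass of Si per formula unit: 3 × 28.085 = 84.255 g.
Weight fraction Si = 84.255 / 495.293 = 0.1701.

17.01 mass %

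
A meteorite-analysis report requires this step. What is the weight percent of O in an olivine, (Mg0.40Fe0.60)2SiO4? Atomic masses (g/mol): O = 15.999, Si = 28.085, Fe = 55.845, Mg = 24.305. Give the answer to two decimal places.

Molar mass of (Mg0.40Fe0.60)2SiO4: 0.80·24.305 + 1.20·55.845 + 1·28.085 + 4·15.999 = 178.539 g/mol.
Mass of O per formula unit: 4 × 15.999 = 63.996 g.
Weight fraction O = 63.996 / 178.539 = 0.3584.

35.84 mass %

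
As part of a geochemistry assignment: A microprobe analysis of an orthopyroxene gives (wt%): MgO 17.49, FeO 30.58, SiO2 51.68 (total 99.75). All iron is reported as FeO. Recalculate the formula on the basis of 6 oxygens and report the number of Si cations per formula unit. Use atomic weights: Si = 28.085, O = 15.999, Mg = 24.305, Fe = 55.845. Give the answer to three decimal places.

2.000 Si apfu

MgO: 17.49/40.304 = 0.43395 mol → 0.43395 mol Mg, 0.43395 mol O.
FeO: 30.58/71.844 = 0.42564 mol → 0.42564 mol Fe, 0.42564 mol O.
SiO2: 51.68/60.083 = 0.86014 mol → 0.86014 mol Si, 1.72028 mol O.
Total oxygen = 2.57987 mol. Normalization factor = 6/2.57987 = 2.32570.
Si per 6 O = 0.86014 × 2.32570 = 2.000.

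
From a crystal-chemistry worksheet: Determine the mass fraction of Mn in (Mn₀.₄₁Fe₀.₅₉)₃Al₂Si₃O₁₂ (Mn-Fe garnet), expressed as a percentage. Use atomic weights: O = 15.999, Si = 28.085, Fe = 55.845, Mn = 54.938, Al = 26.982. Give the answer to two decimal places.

13.61 mass %

Molar mass of (Mn₀.₄₁Fe₀.₅₉)₃Al₂Si₃O₁₂: 1.23*54.938 + 1.77*55.845 + 2*26.982 + 3*28.085 + 12*15.999 = 496.626 g/mol.
Mass of Mn per formula unit: 1.23 × 54.938 = 67.574 g.
Weight fraction Mn = 67.574 / 496.626 = 0.1361.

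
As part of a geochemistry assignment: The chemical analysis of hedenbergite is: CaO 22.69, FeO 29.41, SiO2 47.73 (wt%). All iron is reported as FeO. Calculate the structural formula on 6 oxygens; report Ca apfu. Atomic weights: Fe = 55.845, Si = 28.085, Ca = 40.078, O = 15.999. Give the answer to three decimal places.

CaO (M=56.077): mol = 0.40462; Ca = 0.40462, O = 0.40462.
FeO (M=71.844): mol = 0.40936; Fe = 0.40936, O = 0.40936.
SiO2 (M=60.083): mol = 0.79440; Si = 0.79440, O = 1.58880.
ΣO = 2.40278; factor = 6/ΣO = 2.49711.
Ca apfu = 0.40462 × 2.49711 = 1.010.

1.010 Ca apfu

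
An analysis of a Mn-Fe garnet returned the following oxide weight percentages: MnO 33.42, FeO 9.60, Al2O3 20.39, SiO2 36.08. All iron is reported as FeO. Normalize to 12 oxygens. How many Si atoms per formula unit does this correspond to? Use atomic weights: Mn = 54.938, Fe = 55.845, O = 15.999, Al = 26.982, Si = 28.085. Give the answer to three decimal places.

2.995 Si apfu

MnO (M=70.937): mol = 0.47112; Mn = 0.47112, O = 0.47112.
FeO (M=71.844): mol = 0.13362; Fe = 0.13362, O = 0.13362.
Al2O3 (M=101.961): mol = 0.19998; Al = 0.39996, O = 0.59994.
SiO2 (M=60.083): mol = 0.60050; Si = 0.60050, O = 1.20100.
ΣO = 2.40568; factor = 12/ΣO = 4.98819.
Si apfu = 0.60050 × 4.98819 = 2.995.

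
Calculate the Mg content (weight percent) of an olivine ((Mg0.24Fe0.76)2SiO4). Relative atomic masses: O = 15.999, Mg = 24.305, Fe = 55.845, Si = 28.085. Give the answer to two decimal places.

Molar mass of (Mg0.24Fe0.76)2SiO4: 0.48*24.305 + 1.52*55.845 + 1*28.085 + 4*15.999 = 188.632 g/mol.
Mass of Mg per formula unit: 0.48 × 24.305 = 11.666 g.
Weight fraction Mg = 11.666 / 188.632 = 0.0618.

6.18 weight percent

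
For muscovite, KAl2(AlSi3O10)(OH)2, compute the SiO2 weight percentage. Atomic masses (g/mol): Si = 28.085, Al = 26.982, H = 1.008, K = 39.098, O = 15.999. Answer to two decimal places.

M(KAl2(AlSi3O10)(OH)2) = 398.303 g/mol; M(SiO2) = 60.083 g/mol.
Moles SiO2 per formula unit = 3 Si ÷ 1 = 3.0000.
SiO2 fraction = (3.0000 × 60.083) / 398.303 = 180.249/398.303 = 0.4525.

45.25 wt%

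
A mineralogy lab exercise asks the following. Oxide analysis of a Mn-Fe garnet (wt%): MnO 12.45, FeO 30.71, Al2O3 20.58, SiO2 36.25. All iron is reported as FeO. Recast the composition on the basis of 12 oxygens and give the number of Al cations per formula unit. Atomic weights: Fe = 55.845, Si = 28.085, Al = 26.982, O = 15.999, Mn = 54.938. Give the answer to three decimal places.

2.006 Al apfu

MnO: 12.45/70.937 = 0.17551 mol → 0.17551 mol Mn, 0.17551 mol O.
FeO: 30.71/71.844 = 0.42745 mol → 0.42745 mol Fe, 0.42745 mol O.
Al2O3: 20.58/101.961 = 0.20184 mol → 0.40368 mol Al, 0.60552 mol O.
SiO2: 36.25/60.083 = 0.60333 mol → 0.60333 mol Si, 1.20666 mol O.
Total oxygen = 2.41514 mol. Normalization factor = 12/2.41514 = 4.96866.
Al per 12 O = 0.40368 × 4.96866 = 2.006.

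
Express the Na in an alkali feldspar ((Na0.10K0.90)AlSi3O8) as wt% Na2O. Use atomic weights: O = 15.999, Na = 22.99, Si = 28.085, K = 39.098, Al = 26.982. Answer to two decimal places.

M((Na0.10K0.90)AlSi3O8) = 276.716 g/mol; M(Na2O) = 61.979 g/mol.
Moles Na2O per formula unit = 0.10 Na ÷ 2 = 0.0500.
Na2O fraction = (0.0500 × 61.979) / 276.716 = 3.099/276.716 = 0.0112.

1.12 wt%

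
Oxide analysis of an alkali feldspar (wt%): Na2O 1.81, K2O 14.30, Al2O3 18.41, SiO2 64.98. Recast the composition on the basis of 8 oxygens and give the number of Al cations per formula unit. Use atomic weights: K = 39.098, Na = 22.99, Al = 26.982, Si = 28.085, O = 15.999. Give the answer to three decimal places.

Na2O: 1.81/61.979 = 0.02920 mol → 0.05840 mol Na, 0.02920 mol O.
K2O: 14.30/94.195 = 0.15181 mol → 0.30362 mol K, 0.15181 mol O.
Al2O3: 18.41/101.961 = 0.18056 mol → 0.36112 mol Al, 0.54168 mol O.
SiO2: 64.98/60.083 = 1.08150 mol → 1.08150 mol Si, 2.16300 mol O.
Total oxygen = 2.88569 mol. Normalization factor = 8/2.88569 = 2.77230.
Al per 8 O = 0.36112 × 2.77230 = 1.001.

1.001 Al apfu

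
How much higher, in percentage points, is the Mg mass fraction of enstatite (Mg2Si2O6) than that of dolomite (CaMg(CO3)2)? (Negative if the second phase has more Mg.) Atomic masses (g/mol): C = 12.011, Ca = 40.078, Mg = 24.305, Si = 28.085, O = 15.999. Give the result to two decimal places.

11.03 percentage points

M(Mg2Si2O6) = 200.774 g/mol, so wt% Mg = 48.610/200.774 × 100 = 24.21%.
M(CaMg(CO3)2) = 184.399 g/mol, so wt% Mg = 24.305/184.399 × 100 = 13.18%.
24.21 − 13.18 = 11.03 pp.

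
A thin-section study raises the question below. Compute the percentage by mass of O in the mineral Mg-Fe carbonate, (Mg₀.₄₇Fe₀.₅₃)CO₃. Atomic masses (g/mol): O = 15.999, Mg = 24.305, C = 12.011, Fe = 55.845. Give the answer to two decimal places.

Molar mass of (Mg₀.₄₇Fe₀.₅₃)CO₃: 0.47·24.305 + 0.53·55.845 + 1·12.011 + 3·15.999 = 101.029 g/mol.
Mass of O per formula unit: 3 × 15.999 = 47.997 g.
Weight fraction O = 47.997 / 101.029 = 0.4751.

47.51 weight percent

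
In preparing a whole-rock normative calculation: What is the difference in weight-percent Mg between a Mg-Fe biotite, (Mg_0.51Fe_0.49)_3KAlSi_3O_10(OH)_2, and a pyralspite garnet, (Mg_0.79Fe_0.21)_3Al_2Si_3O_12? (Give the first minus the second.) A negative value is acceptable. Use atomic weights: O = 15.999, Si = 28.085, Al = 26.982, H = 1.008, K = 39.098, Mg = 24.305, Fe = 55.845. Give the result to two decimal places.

-5.60 percentage points

Mg in (Mg_0.51Fe_0.49)_3KAlSi_3O_10(OH)_2: molar mass 463.618 g/mol; 1.53×24.305 = 37.187 g → 8.02 wt%.
Mg in (Mg_0.79Fe_0.21)_3Al_2Si_3O_12: molar mass 422.992 g/mol; 2.37×24.305 = 57.603 g → 13.62 wt%.
Difference = 8.02 − 13.62 = -5.60 percentage points.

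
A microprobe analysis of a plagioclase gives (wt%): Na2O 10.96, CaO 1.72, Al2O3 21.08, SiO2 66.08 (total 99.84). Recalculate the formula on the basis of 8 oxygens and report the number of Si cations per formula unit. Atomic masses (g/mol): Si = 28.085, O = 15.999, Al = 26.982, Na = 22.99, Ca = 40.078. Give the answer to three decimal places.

2.906 Si apfu

10.96 wt% Na2O ÷ 61.979 g/mol = 0.17683 mol, giving 0.35366 Na and 0.17683 O.
1.72 wt% CaO ÷ 56.077 g/mol = 0.03067 mol, giving 0.03067 Ca and 0.03067 O.
21.08 wt% Al2O3 ÷ 101.961 g/mol = 0.20675 mol, giving 0.41350 Al and 0.62025 O.
66.08 wt% SiO2 ÷ 60.083 g/mol = 1.09981 mol, giving 1.09981 Si and 2.19962 O.
Oxygen sums to 3.02737; scaling by 8/3.02737 = 2.64256 puts the formula on 8 O.
Si: 1.09981 × 2.64256 = 2.906 atoms per formula unit.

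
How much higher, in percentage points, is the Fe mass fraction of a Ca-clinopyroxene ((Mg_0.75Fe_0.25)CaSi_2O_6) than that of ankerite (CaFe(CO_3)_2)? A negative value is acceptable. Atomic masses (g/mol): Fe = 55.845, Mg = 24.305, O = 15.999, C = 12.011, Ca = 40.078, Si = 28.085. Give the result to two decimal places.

First mineral: 13.961 g Fe in 224.432 g formula = 6.22 wt% Fe.
Second mineral: 55.845 g Fe in 215.939 g formula = 25.86 wt% Fe.
6.22% − 25.86% gives a difference of -19.64 percentage points.

-19.64 percentage points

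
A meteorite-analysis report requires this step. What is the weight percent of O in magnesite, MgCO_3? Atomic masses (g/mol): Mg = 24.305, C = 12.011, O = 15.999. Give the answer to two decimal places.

56.93 wt%

Formula mass = 1×24.305 + 1×12.011 + 3×15.999 = 84.313 g/mol, of which 47.997 g is O.
So O makes up 47.997/84.313 = 0.5693 of the mass, i.e. 56.93%.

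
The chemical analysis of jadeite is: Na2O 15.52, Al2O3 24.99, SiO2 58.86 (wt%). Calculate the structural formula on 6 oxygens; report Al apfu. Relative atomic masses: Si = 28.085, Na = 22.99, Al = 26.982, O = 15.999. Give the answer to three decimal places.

0.999 Al apfu

15.52 wt% Na2O ÷ 61.979 g/mol = 0.25041 mol, giving 0.50082 Na and 0.25041 O.
24.99 wt% Al2O3 ÷ 101.961 g/mol = 0.24509 mol, giving 0.49018 Al and 0.73527 O.
58.86 wt% SiO2 ÷ 60.083 g/mol = 0.97964 mol, giving 0.97964 Si and 1.95928 O.
Oxygen sums to 2.94496; scaling by 6/2.94496 = 2.03738 puts the formula on 6 O.
Al: 0.49018 × 2.03738 = 0.999 atoms per formula unit.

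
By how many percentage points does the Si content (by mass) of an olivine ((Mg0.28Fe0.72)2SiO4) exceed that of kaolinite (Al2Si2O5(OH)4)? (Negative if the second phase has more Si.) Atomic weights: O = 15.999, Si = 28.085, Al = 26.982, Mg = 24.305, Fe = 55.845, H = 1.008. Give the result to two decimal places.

-6.67 percentage points

M((Mg0.28Fe0.72)2SiO4) = 186.109 g/mol, so wt% Si = 28.085/186.109 × 100 = 15.09%.
M(Al2Si2O5(OH)4) = 258.157 g/mol, so wt% Si = 56.170/258.157 × 100 = 21.76%.
15.09 − 21.76 = -6.67 pp.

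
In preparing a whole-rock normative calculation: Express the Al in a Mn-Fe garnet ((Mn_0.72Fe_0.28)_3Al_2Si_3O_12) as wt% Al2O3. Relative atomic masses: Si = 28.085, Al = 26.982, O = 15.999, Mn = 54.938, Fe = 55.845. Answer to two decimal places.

20.57 wt%

Formula mass = 495.783 g/mol.
2 Al → 1.0000 mol Al2O3 per formula unit; M(Al2O3) = 101.961, so Al2O3 mass = 101.961 g.
101.961/495.783 × 100 = 20.57 wt%.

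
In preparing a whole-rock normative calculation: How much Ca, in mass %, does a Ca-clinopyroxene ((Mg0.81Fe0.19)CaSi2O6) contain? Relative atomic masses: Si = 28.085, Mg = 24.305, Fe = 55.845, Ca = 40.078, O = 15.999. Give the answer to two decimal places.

18.01 mass %

Formula mass = 0.81·24.305 + 0.19·55.845 + 1·40.078 + 2·28.085 + 6·15.999 = 222.540 g/mol, of which 40.078 g is Ca.
So Ca makes up 40.078/222.540 = 0.1801 of the mass, i.e. 18.01%.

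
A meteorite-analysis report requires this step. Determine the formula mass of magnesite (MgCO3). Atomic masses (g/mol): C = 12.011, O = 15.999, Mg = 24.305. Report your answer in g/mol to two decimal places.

84.31 g/mol

Mg: 1 × 24.305 = 24.3050
C: 1 × 12.011 = 12.0110
O: 3 × 15.999 = 47.9970
Summing the contributions gives the formula mass.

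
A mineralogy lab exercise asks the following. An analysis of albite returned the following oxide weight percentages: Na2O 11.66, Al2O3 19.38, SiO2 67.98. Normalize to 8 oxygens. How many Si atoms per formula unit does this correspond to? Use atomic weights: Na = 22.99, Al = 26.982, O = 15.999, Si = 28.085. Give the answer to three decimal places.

2.996 Si apfu

11.66 wt% Na2O ÷ 61.979 g/mol = 0.18813 mol, giving 0.37626 Na and 0.18813 O.
19.38 wt% Al2O3 ÷ 101.961 g/mol = 0.19007 mol, giving 0.38014 Al and 0.57021 O.
67.98 wt% SiO2 ÷ 60.083 g/mol = 1.13143 mol, giving 1.13143 Si and 2.26286 O.
Oxygen sums to 3.02120; scaling by 8/3.02120 = 2.64795 puts the formula on 8 O.
Si: 1.13143 × 2.64795 = 2.996 atoms per formula unit.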